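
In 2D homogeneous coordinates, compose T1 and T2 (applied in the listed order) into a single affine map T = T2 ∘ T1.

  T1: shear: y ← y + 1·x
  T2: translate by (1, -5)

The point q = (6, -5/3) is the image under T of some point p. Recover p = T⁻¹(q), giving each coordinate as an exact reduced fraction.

T1 = [1 0 0; 1 1 0; 0 0 1]
T2·T1 = [1 0 1; 1 1 -5; 0 0 1]
det M = 1; M⁻¹ = [1 0 -1; -1 1 6; 0 0 1]
M⁻¹ · (6, -5/3)ᵀ = (5, -5/3)ᵀ

p = (5, -5/3)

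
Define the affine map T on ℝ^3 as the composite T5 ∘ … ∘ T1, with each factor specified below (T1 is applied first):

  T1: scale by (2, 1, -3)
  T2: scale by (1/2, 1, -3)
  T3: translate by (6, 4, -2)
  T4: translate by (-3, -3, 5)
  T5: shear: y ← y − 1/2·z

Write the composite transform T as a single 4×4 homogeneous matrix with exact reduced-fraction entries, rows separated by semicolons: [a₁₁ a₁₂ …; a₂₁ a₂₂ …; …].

T = [1 0 0 3; 0 1 -9/2 -1/2; 0 0 9 3; 0 0 0 1]

T1 = [2 0 0 0; 0 1 0 0; 0 0 -3 0; 0 0 0 1]
T2·T1 = [1 0 0 0; 0 1 0 0; 0 0 9 0; 0 0 0 1]
T3·…·T1 = [1 0 0 6; 0 1 0 4; 0 0 9 -2; 0 0 0 1]
T4·…·T1 = [1 0 0 3; 0 1 0 1; 0 0 9 3; 0 0 0 1]
T5·…·T1 = [1 0 0 3; 0 1 -9/2 -1/2; 0 0 9 3; 0 0 0 1]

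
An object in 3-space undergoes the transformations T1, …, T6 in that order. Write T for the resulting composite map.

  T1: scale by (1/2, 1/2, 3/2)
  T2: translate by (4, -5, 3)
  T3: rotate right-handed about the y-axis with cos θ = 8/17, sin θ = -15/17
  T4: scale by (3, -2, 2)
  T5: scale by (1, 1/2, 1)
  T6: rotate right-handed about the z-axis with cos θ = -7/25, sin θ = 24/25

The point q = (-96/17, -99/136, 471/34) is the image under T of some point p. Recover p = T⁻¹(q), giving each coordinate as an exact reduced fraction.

T1 = [1/2 0 0 0; 0 1/2 0 0; 0 0 3/2 0; 0 0 0 1]
T2·T1 = [1/2 0 0 4; 0 1/2 0 -5; 0 0 3/2 3; 0 0 0 1]
T3·…·T1 = [4/17 0 -45/34 -13/17; 0 1/2 0 -5; 15/34 0 12/17 84/17; 0 0 0 1]
T4·…·T1 = [12/17 0 -135/34 -39/17; 0 -1 0 10; 15/17 0 24/17 168/17; 0 0 0 1]
T5·…·T1 = [12/17 0 -135/34 -39/17; 0 -1/2 0 5; 15/17 0 24/17 168/17; 0 0 0 1]
T6·…·T1 = [-84/425 12/25 189/170 -1767/425; 288/425 7/50 -324/85 -1531/425; 15/17 0 24/17 168/17; 0 0 0 1]
det M = -9/4; M⁻¹ = [-112/1275 128/425 15/17 -8; 48/25 14/25 0 10; 14/255 -16/85 8/51 -2; 0 0 0 1]
M⁻¹ · (-96/17, -99/136, 471/34)ᵀ = (9/2, -5/4, 0)ᵀ

p = (9/2, -5/4, 0)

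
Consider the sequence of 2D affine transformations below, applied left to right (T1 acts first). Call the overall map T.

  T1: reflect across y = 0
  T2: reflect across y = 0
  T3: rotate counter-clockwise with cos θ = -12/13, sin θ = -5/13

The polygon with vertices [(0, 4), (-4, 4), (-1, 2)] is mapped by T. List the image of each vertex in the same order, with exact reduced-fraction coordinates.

T1 reflect across y = 0: (0, 4) → (0, -4); (-4, 4) → (-4, -4); (-1, 2) → (-1, -2)
T2 reflect across y = 0: (0, -4) → (0, 4); (-4, -4) → (-4, 4); (-1, -2) → (-1, 2)
T3 rotate counter-clockwise with cos θ = -12/13, sin θ = -5/13: (0, 4) → (20/13, -48/13); (-4, 4) → (68/13, -28/13); (-1, 2) → (22/13, -19/13)

image vertices: (20/13, -48/13), (68/13, -28/13), (22/13, -19/13)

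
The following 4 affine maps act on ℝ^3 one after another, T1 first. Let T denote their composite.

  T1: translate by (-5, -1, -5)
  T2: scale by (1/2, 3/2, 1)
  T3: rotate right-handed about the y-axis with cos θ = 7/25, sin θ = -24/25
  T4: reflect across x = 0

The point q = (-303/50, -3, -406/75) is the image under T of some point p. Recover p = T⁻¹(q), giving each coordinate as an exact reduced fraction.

T1 = [1 0 0 -5; 0 1 0 -1; 0 0 1 -5; 0 0 0 1]
T2·T1 = [1/2 0 0 -5/2; 0 3/2 0 -3/2; 0 0 1 -5; 0 0 0 1]
T3·…·T1 = [7/50 0 -24/25 41/10; 0 3/2 0 -3/2; 12/25 0 7/25 -19/5; 0 0 0 1]
T4·…·T1 = [-7/50 0 24/25 -41/10; 0 3/2 0 -3/2; 12/25 0 7/25 -19/5; 0 0 0 1]
det M = -3/4; M⁻¹ = [-14/25 0 48/25 5; 0 2/3 0 1; 24/25 0 7/25 5; 0 0 0 1]
M⁻¹ · (-303/50, -3, -406/75)ᵀ = (-2, -1, -7/3)ᵀ

p = (-2, -1, -7/3)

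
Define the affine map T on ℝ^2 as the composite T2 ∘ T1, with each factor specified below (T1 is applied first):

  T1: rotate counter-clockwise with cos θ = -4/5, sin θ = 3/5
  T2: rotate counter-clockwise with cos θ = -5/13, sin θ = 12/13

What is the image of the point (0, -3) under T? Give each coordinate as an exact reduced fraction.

T1 rotate counter-clockwise with cos θ = -4/5, sin θ = 3/5: (0, -3) → (9/5, 12/5)
T2 rotate counter-clockwise with cos θ = -5/13, sin θ = 12/13: (9/5, 12/5) → (-189/65, 48/65)

T(p) = (-189/65, 48/65)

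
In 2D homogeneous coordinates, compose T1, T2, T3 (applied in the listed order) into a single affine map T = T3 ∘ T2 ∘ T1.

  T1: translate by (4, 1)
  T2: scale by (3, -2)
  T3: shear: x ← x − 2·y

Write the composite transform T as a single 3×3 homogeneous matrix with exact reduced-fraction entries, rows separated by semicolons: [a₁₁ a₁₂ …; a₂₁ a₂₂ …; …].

T = [3 4 16; 0 -2 -2; 0 0 1]

T1 = [1 0 4; 0 1 1; 0 0 1]
T2·T1 = [3 0 12; 0 -2 -2; 0 0 1]
T3·…·T1 = [3 4 16; 0 -2 -2; 0 0 1]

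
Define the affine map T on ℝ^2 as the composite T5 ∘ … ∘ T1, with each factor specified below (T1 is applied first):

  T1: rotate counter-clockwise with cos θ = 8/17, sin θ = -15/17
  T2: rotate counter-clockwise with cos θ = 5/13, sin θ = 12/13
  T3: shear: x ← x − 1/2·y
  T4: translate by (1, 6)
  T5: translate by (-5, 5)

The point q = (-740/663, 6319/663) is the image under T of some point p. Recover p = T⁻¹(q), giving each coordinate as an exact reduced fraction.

T1 = [8/17 15/17 0; -15/17 8/17 0; 0 0 1]
T2·T1 = [220/221 -21/221 0; 21/221 220/221 0; 0 0 1]
T3·…·T1 = [419/442 -131/221 0; 21/221 220/221 0; 0 0 1]
T4·…·T1 = [419/442 -131/221 1; 21/221 220/221 6; 0 0 1]
T5·…·T1 = [419/442 -131/221 -4; 21/221 220/221 11; 0 0 1]
det M = 1; M⁻¹ = [220/221 131/221 -33/13; -21/221 419/442 -281/26; 0 0 1]
M⁻¹ · (-740/663, 6319/663)ᵀ = (2, -5/3)ᵀ

p = (2, -5/3)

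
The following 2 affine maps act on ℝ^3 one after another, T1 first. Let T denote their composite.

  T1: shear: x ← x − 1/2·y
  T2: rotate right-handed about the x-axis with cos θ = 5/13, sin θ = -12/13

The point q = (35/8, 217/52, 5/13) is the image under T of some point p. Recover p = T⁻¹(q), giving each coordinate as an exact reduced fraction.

p = (5, 5/4, 4)

T1 = [1 -1/2 0 0; 0 1 0 0; 0 0 1 0; 0 0 0 1]
T2·T1 = [1 -1/2 0 0; 0 5/13 12/13 0; 0 -12/13 5/13 0; 0 0 0 1]
det M = 1; M⁻¹ = [1 5/26 -6/13 0; 0 5/13 -12/13 0; 0 12/13 5/13 0; 0 0 0 1]
M⁻¹ · (35/8, 217/52, 5/13)ᵀ = (5, 5/4, 4)ᵀ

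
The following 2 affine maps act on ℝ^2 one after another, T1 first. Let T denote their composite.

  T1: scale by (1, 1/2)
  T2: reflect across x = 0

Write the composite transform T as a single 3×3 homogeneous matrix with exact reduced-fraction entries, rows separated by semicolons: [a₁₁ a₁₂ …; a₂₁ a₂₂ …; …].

T = [-1 0 0; 0 1/2 0; 0 0 1]

T1 = [1 0 0; 0 1/2 0; 0 0 1]
T2·T1 = [-1 0 0; 0 1/2 0; 0 0 1]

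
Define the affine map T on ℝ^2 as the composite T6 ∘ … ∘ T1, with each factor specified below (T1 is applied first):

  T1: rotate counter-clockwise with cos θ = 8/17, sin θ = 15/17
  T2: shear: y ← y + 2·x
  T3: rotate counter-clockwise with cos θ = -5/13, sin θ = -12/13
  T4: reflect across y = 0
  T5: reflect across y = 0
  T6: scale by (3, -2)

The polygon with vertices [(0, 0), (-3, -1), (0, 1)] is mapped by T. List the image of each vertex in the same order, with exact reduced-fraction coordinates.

T1 rotate counter-clockwise with cos θ = 8/17, sin θ = 15/17: (0, 0) → (0, 0); (-3, -1) → (-9/17, -53/17); (0, 1) → (-15/17, 8/17)
T2 shear: y ← y + 2·x: (0, 0) → (0, 0); (-9/17, -53/17) → (-9/17, -71/17); (-15/17, 8/17) → (-15/17, -22/17)
T3 rotate counter-clockwise with cos θ = -5/13, sin θ = -12/13: (0, 0) → (0, 0); (-9/17, -71/17) → (-807/221, 463/221); (-15/17, -22/17) → (-189/221, 290/221)
T4 reflect across y = 0: (0, 0) → (0, 0); (-807/221, 463/221) → (-807/221, -463/221); (-189/221, 290/221) → (-189/221, -290/221)
T5 reflect across y = 0: (0, 0) → (0, 0); (-807/221, -463/221) → (-807/221, 463/221); (-189/221, -290/221) → (-189/221, 290/221)
T6 scale by (3, -2): (0, 0) → (0, 0); (-807/221, 463/221) → (-2421/221, -926/221); (-189/221, 290/221) → (-567/221, -580/221)

image vertices: (0, 0), (-2421/221, -926/221), (-567/221, -580/221)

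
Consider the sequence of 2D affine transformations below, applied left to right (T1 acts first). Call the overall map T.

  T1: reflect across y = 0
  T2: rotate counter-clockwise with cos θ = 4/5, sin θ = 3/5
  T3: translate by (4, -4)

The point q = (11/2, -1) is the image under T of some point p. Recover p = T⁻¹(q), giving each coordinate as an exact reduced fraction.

p = (3, -3/2)

T1 = [1 0 0; 0 -1 0; 0 0 1]
T2·T1 = [4/5 3/5 0; 3/5 -4/5 0; 0 0 1]
T3·…·T1 = [4/5 3/5 4; 3/5 -4/5 -4; 0 0 1]
det M = -1; M⁻¹ = [4/5 3/5 -4/5; 3/5 -4/5 -28/5; 0 0 1]
M⁻¹ · (11/2, -1)ᵀ = (3, -3/2)ᵀ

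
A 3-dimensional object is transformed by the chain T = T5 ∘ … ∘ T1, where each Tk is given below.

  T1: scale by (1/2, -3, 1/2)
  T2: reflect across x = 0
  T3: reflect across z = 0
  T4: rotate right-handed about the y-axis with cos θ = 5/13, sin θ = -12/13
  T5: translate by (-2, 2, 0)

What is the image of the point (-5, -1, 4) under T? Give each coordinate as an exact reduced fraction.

T(p) = (21/26, 5, 20/13)

T1 scale by (1/2, -3, 1/2): (-5, -1, 4) → (-5/2, 3, 2)
T2 reflect across x = 0: (-5/2, 3, 2) → (5/2, 3, 2)
T3 reflect across z = 0: (5/2, 3, 2) → (5/2, 3, -2)
T4 rotate right-handed about the y-axis with cos θ = 5/13, sin θ = -12/13: (5/2, 3, -2) → (73/26, 3, 20/13)
T5 translate by (-2, 2, 0): (73/26, 3, 20/13) → (21/26, 5, 20/13)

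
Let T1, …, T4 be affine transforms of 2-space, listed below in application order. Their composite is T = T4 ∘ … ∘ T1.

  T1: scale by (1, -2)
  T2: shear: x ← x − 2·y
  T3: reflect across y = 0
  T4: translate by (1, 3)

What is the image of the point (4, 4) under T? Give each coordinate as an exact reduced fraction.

T1 scale by (1, -2): (4, 4) → (4, -8)
T2 shear: x ← x − 2·y: (4, -8) → (20, -8)
T3 reflect across y = 0: (20, -8) → (20, 8)
T4 translate by (1, 3): (20, 8) → (21, 11)

T(p) = (21, 11)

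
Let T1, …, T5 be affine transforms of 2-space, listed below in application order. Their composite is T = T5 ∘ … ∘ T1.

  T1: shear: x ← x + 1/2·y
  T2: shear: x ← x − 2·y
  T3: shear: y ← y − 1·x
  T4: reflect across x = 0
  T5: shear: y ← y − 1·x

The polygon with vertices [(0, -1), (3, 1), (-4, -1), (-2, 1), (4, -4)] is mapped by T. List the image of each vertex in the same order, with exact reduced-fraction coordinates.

T1 shear: x ← x + 1/2·y: (0, -1) → (-1/2, -1); (3, 1) → (7/2, 1); (-4, -1) → (-9/2, -1); (-2, 1) → (-3/2, 1); (4, -4) → (2, -4)
T2 shear: x ← x − 2·y: (-1/2, -1) → (3/2, -1); (7/2, 1) → (3/2, 1); (-9/2, -1) → (-5/2, -1); (-3/2, 1) → (-7/2, 1); (2, -4) → (10, -4)
T3 shear: y ← y − 1·x: (3/2, -1) → (3/2, -5/2); (3/2, 1) → (3/2, -1/2); (-5/2, -1) → (-5/2, 3/2); (-7/2, 1) → (-7/2, 9/2); (10, -4) → (10, -14)
T4 reflect across x = 0: (3/2, -5/2) → (-3/2, -5/2); (3/2, -1/2) → (-3/2, -1/2); (-5/2, 3/2) → (5/2, 3/2); (-7/2, 9/2) → (7/2, 9/2); (10, -14) → (-10, -14)
T5 shear: y ← y − 1·x: (-3/2, -5/2) → (-3/2, -1); (-3/2, -1/2) → (-3/2, 1); (5/2, 3/2) → (5/2, -1); (7/2, 9/2) → (7/2, 1); (-10, -14) → (-10, -4)

image vertices: (-3/2, -1), (-3/2, 1), (5/2, -1), (7/2, 1), (-10, -4)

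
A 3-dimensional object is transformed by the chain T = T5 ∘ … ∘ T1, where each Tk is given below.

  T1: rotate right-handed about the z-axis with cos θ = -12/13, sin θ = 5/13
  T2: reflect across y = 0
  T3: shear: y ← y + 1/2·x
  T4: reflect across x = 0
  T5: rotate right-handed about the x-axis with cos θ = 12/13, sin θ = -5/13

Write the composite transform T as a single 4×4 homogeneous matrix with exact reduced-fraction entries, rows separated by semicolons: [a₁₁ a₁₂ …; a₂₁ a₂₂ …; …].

T = [12/13 5/13 0 0; -132/169 114/169 5/13 0; 55/169 -95/338 12/13 0; 0 0 0 1]

T1 = [-12/13 -5/13 0 0; 5/13 -12/13 0 0; 0 0 1 0; 0 0 0 1]
T2·T1 = [-12/13 -5/13 0 0; -5/13 12/13 0 0; 0 0 1 0; 0 0 0 1]
T3·…·T1 = [-12/13 -5/13 0 0; -11/13 19/26 0 0; 0 0 1 0; 0 0 0 1]
T4·…·T1 = [12/13 5/13 0 0; -11/13 19/26 0 0; 0 0 1 0; 0 0 0 1]
T5·…·T1 = [12/13 5/13 0 0; -132/169 114/169 5/13 0; 55/169 -95/338 12/13 0; 0 0 0 1]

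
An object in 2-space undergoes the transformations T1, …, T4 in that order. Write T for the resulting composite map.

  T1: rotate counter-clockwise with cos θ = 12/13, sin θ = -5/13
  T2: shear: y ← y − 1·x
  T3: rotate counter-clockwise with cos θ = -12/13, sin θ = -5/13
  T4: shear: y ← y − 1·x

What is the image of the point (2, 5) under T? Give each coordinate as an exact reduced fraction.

T1 rotate counter-clockwise with cos θ = 12/13, sin θ = -5/13: (2, 5) → (49/13, 50/13)
T2 shear: y ← y − 1·x: (49/13, 50/13) → (49/13, 1/13)
T3 rotate counter-clockwise with cos θ = -12/13, sin θ = -5/13: (49/13, 1/13) → (-583/169, -257/169)
T4 shear: y ← y − 1·x: (-583/169, -257/169) → (-583/169, 326/169)

T(p) = (-583/169, 326/169)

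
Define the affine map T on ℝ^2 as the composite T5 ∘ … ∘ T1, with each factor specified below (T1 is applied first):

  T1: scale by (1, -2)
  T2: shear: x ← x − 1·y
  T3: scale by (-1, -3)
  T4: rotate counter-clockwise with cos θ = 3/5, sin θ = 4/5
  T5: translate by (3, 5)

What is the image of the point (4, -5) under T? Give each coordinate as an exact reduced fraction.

T(p) = (153/5, -41/5)

T1 scale by (1, -2): (4, -5) → (4, 10)
T2 shear: x ← x − 1·y: (4, 10) → (-6, 10)
T3 scale by (-1, -3): (-6, 10) → (6, -30)
T4 rotate counter-clockwise with cos θ = 3/5, sin θ = 4/5: (6, -30) → (138/5, -66/5)
T5 translate by (3, 5): (138/5, -66/5) → (153/5, -41/5)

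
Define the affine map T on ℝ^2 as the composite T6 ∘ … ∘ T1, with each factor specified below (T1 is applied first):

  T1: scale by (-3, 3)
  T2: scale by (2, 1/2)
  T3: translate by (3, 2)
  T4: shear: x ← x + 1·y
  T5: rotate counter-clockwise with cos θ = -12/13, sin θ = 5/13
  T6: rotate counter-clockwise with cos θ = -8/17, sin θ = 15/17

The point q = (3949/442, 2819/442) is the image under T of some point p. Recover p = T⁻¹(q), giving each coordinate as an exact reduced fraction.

p = (3, 5)

T1 = [-3 0 0; 0 3 0; 0 0 1]
T2·T1 = [-6 0 0; 0 3/2 0; 0 0 1]
T3·…·T1 = [-6 0 3; 0 3/2 2; 0 0 1]
T4·…·T1 = [-6 3/2 5; 0 3/2 2; 0 0 1]
T5·…·T1 = [72/13 -51/26 -70/13; -30/13 -21/26 1/13; 0 0 1]
T6·…·T1 = [-126/221 723/442 545/221; 1320/221 -597/442 -1058/221; 0 0 1]
det M = -9; M⁻¹ = [199/1326 241/1326 1/2; 440/663 14/221 -4/3; 0 0 1]
M⁻¹ · (3949/442, 2819/442)ᵀ = (3, 5)ᵀ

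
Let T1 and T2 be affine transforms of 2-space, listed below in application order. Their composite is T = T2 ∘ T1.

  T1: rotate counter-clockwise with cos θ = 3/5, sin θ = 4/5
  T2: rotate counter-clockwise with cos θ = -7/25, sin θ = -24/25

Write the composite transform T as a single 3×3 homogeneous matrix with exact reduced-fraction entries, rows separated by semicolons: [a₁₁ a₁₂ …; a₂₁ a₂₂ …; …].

T = [3/5 4/5 0; -4/5 3/5 0; 0 0 1]

T1 = [3/5 -4/5 0; 4/5 3/5 0; 0 0 1]
T2·T1 = [3/5 4/5 0; -4/5 3/5 0; 0 0 1]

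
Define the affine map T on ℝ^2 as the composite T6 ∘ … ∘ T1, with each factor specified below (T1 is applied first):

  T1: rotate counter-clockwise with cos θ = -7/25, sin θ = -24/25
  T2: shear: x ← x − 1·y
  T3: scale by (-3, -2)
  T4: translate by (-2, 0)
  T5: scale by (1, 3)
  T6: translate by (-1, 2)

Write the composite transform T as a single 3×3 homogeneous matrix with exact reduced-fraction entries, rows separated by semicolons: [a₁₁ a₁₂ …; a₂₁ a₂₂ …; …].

T1 = [-7/25 24/25 0; -24/25 -7/25 0; 0 0 1]
T2·T1 = [17/25 31/25 0; -24/25 -7/25 0; 0 0 1]
T3·…·T1 = [-51/25 -93/25 0; 48/25 14/25 0; 0 0 1]
T4·…·T1 = [-51/25 -93/25 -2; 48/25 14/25 0; 0 0 1]
T5·…·T1 = [-51/25 -93/25 -2; 144/25 42/25 0; 0 0 1]
T6·…·T1 = [-51/25 -93/25 -3; 144/25 42/25 2; 0 0 1]

T = [-51/25 -93/25 -3; 144/25 42/25 2; 0 0 1]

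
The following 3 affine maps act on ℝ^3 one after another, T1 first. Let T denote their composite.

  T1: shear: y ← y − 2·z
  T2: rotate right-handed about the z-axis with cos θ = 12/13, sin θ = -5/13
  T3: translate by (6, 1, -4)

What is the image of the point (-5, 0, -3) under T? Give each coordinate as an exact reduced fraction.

T1 shear: y ← y − 2·z: (-5, 0, -3) → (-5, 6, -3)
T2 rotate right-handed about the z-axis with cos θ = 12/13, sin θ = -5/13: (-5, 6, -3) → (-30/13, 97/13, -3)
T3 translate by (6, 1, -4): (-30/13, 97/13, -3) → (48/13, 110/13, -7)

T(p) = (48/13, 110/13, -7)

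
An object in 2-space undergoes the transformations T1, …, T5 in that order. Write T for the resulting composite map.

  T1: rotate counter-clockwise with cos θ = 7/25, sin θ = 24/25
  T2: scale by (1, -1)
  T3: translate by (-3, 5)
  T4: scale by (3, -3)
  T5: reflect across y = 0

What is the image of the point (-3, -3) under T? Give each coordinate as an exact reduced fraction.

T1 rotate counter-clockwise with cos θ = 7/25, sin θ = 24/25: (-3, -3) → (51/25, -93/25)
T2 scale by (1, -1): (51/25, -93/25) → (51/25, 93/25)
T3 translate by (-3, 5): (51/25, 93/25) → (-24/25, 218/25)
T4 scale by (3, -3): (-24/25, 218/25) → (-72/25, -654/25)
T5 reflect across y = 0: (-72/25, -654/25) → (-72/25, 654/25)

T(p) = (-72/25, 654/25)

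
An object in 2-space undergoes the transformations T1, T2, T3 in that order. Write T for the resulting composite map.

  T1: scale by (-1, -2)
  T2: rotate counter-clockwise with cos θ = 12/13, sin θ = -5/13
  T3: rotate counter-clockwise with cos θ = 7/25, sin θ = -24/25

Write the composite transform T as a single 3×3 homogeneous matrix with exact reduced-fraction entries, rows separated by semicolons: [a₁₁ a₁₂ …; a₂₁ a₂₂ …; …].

T1 = [-1 0 0; 0 -2 0; 0 0 1]
T2·T1 = [-12/13 -10/13 0; 5/13 -24/13 0; 0 0 1]
T3·…·T1 = [36/325 -646/325 0; 323/325 72/325 0; 0 0 1]

T = [36/325 -646/325 0; 323/325 72/325 0; 0 0 1]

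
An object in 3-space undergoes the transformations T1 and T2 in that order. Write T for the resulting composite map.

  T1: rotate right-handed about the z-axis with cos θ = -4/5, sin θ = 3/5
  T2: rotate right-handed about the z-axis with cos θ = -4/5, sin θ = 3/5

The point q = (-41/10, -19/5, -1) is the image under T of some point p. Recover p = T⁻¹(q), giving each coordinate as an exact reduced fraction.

p = (5/2, -5, -1)

T1 = [-4/5 -3/5 0 0; 3/5 -4/5 0 0; 0 0 1 0; 0 0 0 1]
T2·T1 = [7/25 24/25 0 0; -24/25 7/25 0 0; 0 0 1 0; 0 0 0 1]
det M = 1; M⁻¹ = [7/25 -24/25 0 0; 24/25 7/25 0 0; 0 0 1 0; 0 0 0 1]
M⁻¹ · (-41/10, -19/5, -1)ᵀ = (5/2, -5, -1)ᵀ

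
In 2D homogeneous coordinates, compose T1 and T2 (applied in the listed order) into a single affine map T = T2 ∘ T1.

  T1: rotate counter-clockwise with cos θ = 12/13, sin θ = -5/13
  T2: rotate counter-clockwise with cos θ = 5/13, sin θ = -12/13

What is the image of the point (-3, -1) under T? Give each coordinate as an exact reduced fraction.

T1 rotate counter-clockwise with cos θ = 12/13, sin θ = -5/13: (-3, -1) → (-41/13, 3/13)
T2 rotate counter-clockwise with cos θ = 5/13, sin θ = -12/13: (-41/13, 3/13) → (-1, 3)

T(p) = (-1, 3)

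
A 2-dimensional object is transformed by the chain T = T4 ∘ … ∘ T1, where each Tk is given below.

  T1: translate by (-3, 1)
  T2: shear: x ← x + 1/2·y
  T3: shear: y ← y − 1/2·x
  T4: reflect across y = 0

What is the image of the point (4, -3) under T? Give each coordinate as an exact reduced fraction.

T1 translate by (-3, 1): (4, -3) → (1, -2)
T2 shear: x ← x + 1/2·y: (1, -2) → (0, -2)
T3 shear: y ← y − 1/2·x: (0, -2) → (0, -2)
T4 reflect across y = 0: (0, -2) → (0, 2)

T(p) = (0, 2)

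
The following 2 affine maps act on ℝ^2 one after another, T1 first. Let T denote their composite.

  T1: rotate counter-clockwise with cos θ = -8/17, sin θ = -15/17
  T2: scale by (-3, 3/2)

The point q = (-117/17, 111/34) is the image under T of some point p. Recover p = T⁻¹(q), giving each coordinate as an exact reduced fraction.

p = (-3, 1)

T1 = [-8/17 15/17 0; -15/17 -8/17 0; 0 0 1]
T2·T1 = [24/17 -45/17 0; -45/34 -12/17 0; 0 0 1]
det M = -9/2; M⁻¹ = [8/51 -10/17 0; -5/17 -16/51 0; 0 0 1]
M⁻¹ · (-117/17, 111/34)ᵀ = (-3, 1)ᵀ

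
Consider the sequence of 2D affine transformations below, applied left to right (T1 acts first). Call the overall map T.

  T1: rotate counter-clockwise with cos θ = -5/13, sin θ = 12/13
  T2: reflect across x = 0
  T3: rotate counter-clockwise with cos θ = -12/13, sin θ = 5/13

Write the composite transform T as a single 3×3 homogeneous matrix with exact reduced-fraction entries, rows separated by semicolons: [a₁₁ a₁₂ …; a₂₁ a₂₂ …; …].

T1 = [-5/13 -12/13 0; 12/13 -5/13 0; 0 0 1]
T2·T1 = [5/13 12/13 0; 12/13 -5/13 0; 0 0 1]
T3·…·T1 = [-120/169 -119/169 0; -119/169 120/169 0; 0 0 1]

T = [-120/169 -119/169 0; -119/169 120/169 0; 0 0 1]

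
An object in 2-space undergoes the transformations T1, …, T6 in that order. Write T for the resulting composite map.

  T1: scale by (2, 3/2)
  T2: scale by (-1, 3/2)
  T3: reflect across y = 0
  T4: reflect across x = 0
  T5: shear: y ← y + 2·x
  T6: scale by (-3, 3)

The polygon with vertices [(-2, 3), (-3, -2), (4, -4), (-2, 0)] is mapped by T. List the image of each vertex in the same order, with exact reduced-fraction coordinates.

image vertices: (12, -177/4), (18, -45/2), (-24, 75), (12, -24)

T1 scale by (2, 3/2): (-2, 3) → (-4, 9/2); (-3, -2) → (-6, -3); (4, -4) → (8, -6); (-2, 0) → (-4, 0)
T2 scale by (-1, 3/2): (-4, 9/2) → (4, 27/4); (-6, -3) → (6, -9/2); (8, -6) → (-8, -9); (-4, 0) → (4, 0)
T3 reflect across y = 0: (4, 27/4) → (4, -27/4); (6, -9/2) → (6, 9/2); (-8, -9) → (-8, 9); (4, 0) → (4, 0)
T4 reflect across x = 0: (4, -27/4) → (-4, -27/4); (6, 9/2) → (-6, 9/2); (-8, 9) → (8, 9); (4, 0) → (-4, 0)
T5 shear: y ← y + 2·x: (-4, -27/4) → (-4, -59/4); (-6, 9/2) → (-6, -15/2); (8, 9) → (8, 25); (-4, 0) → (-4, -8)
T6 scale by (-3, 3): (-4, -59/4) → (12, -177/4); (-6, -15/2) → (18, -45/2); (8, 25) → (-24, 75); (-4, -8) → (12, -24)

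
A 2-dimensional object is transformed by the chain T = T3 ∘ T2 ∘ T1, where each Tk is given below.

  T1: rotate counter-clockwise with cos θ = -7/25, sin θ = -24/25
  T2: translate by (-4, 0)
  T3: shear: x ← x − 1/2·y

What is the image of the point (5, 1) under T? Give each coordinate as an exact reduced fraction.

T(p) = (-19/10, -127/25)

T1 rotate counter-clockwise with cos θ = -7/25, sin θ = -24/25: (5, 1) → (-11/25, -127/25)
T2 translate by (-4, 0): (-11/25, -127/25) → (-111/25, -127/25)
T3 shear: x ← x − 1/2·y: (-111/25, -127/25) → (-19/10, -127/25)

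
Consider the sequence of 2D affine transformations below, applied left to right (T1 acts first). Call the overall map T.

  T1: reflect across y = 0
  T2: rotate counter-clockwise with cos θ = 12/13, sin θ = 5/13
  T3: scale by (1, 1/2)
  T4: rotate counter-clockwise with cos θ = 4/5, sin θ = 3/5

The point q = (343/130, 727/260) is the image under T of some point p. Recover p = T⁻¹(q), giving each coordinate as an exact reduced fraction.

p = (4, 1/4)

T1 = [1 0 0; 0 -1 0; 0 0 1]
T2·T1 = [12/13 5/13 0; 5/13 -12/13 0; 0 0 1]
T3·…·T1 = [12/13 5/13 0; 5/26 -6/13 0; 0 0 1]
T4·…·T1 = [81/130 38/65 0; 46/65 -9/65 0; 0 0 1]
det M = -1/2; M⁻¹ = [18/65 76/65 0; 92/65 -81/65 0; 0 0 1]
M⁻¹ · (343/130, 727/260)ᵀ = (4, 1/4)ᵀ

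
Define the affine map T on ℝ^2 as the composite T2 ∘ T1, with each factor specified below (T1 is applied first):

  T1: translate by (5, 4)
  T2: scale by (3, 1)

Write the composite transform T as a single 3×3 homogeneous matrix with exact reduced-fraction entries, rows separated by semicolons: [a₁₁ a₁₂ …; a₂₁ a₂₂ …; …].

T = [3 0 15; 0 1 4; 0 0 1]

T1 = [1 0 5; 0 1 4; 0 0 1]
T2·T1 = [3 0 15; 0 1 4; 0 0 1]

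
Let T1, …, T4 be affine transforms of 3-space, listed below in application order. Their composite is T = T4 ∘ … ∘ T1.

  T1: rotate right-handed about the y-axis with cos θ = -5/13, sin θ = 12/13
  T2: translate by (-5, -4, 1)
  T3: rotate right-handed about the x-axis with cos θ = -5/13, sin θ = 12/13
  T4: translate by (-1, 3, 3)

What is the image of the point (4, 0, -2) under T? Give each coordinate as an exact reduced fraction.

T1 rotate right-handed about the y-axis with cos θ = -5/13, sin θ = 12/13: (4, 0, -2) → (-44/13, 0, -38/13)
T2 translate by (-5, -4, 1): (-44/13, 0, -38/13) → (-109/13, -4, -25/13)
T3 rotate right-handed about the x-axis with cos θ = -5/13, sin θ = 12/13: (-109/13, -4, -25/13) → (-109/13, 560/169, -499/169)
T4 translate by (-1, 3, 3): (-109/13, 560/169, -499/169) → (-122/13, 1067/169, 8/169)

T(p) = (-122/13, 1067/169, 8/169)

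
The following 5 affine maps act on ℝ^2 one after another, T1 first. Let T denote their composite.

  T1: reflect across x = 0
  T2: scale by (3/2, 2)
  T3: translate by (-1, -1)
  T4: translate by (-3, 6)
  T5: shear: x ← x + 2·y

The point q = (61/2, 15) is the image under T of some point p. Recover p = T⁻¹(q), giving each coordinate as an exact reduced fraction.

T1 = [-1 0 0; 0 1 0; 0 0 1]
T2·T1 = [-3/2 0 0; 0 2 0; 0 0 1]
T3·…·T1 = [-3/2 0 -1; 0 2 -1; 0 0 1]
T4·…·T1 = [-3/2 0 -4; 0 2 5; 0 0 1]
T5·…·T1 = [-3/2 4 6; 0 2 5; 0 0 1]
det M = -3; M⁻¹ = [-2/3 4/3 -8/3; 0 1/2 -5/2; 0 0 1]
M⁻¹ · (61/2, 15)ᵀ = (-3, 5)ᵀ

p = (-3, 5)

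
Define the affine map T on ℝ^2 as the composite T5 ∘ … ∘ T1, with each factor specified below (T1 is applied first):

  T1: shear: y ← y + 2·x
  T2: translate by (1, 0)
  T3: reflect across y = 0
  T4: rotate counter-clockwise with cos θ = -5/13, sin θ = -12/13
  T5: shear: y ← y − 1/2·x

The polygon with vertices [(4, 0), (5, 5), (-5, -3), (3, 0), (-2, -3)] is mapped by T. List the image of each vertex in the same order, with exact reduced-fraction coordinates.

image vertices: (-121/13, 81/26), (-210/13, 108/13), (176/13, -105/13), (-92/13, 28/13), (89/13, -135/26)

T1 shear: y ← y + 2·x: (4, 0) → (4, 8); (5, 5) → (5, 15); (-5, -3) → (-5, -13); (3, 0) → (3, 6); (-2, -3) → (-2, -7)
T2 translate by (1, 0): (4, 8) → (5, 8); (5, 15) → (6, 15); (-5, -13) → (-4, -13); (3, 6) → (4, 6); (-2, -7) → (-1, -7)
T3 reflect across y = 0: (5, 8) → (5, -8); (6, 15) → (6, -15); (-4, -13) → (-4, 13); (4, 6) → (4, -6); (-1, -7) → (-1, 7)
T4 rotate counter-clockwise with cos θ = -5/13, sin θ = -12/13: (5, -8) → (-121/13, -20/13); (6, -15) → (-210/13, 3/13); (-4, 13) → (176/13, -17/13); (4, -6) → (-92/13, -18/13); (-1, 7) → (89/13, -23/13)
T5 shear: y ← y − 1/2·x: (-121/13, -20/13) → (-121/13, 81/26); (-210/13, 3/13) → (-210/13, 108/13); (176/13, -17/13) → (176/13, -105/13); (-92/13, -18/13) → (-92/13, 28/13); (89/13, -23/13) → (89/13, -135/26)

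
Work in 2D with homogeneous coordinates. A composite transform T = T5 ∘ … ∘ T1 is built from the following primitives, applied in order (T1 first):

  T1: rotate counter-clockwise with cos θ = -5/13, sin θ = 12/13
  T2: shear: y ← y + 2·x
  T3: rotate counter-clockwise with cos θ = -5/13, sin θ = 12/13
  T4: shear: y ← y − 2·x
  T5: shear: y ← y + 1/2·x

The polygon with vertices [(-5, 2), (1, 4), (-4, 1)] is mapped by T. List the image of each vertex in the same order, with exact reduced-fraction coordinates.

T1 rotate counter-clockwise with cos θ = -5/13, sin θ = 12/13: (-5, 2) → (1/13, -70/13); (1, 4) → (-53/13, -8/13); (-4, 1) → (8/13, -53/13)
T2 shear: y ← y + 2·x: (1/13, -70/13) → (1/13, -68/13); (-53/13, -8/13) → (-53/13, -114/13); (8/13, -53/13) → (8/13, -37/13)
T3 rotate counter-clockwise with cos θ = -5/13, sin θ = 12/13: (1/13, -68/13) → (811/169, 352/169); (-53/13, -114/13) → (1633/169, -66/169); (8/13, -37/13) → (404/169, 281/169)
T4 shear: y ← y − 2·x: (811/169, 352/169) → (811/169, -1270/169); (1633/169, -66/169) → (1633/169, -3332/169); (404/169, 281/169) → (404/169, -527/169)
T5 shear: y ← y + 1/2·x: (811/169, -1270/169) → (811/169, -133/26); (1633/169, -3332/169) → (1633/169, -387/26); (404/169, -527/169) → (404/169, -25/13)

image vertices: (811/169, -133/26), (1633/169, -387/26), (404/169, -25/13)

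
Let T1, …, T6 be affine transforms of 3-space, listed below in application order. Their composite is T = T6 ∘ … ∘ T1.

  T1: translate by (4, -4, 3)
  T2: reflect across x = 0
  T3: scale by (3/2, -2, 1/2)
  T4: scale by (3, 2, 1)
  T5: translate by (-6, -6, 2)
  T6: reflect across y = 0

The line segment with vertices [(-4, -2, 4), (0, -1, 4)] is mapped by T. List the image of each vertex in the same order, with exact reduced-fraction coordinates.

image vertices: (-6, -18, 11/2), (-24, -14, 11/2)

T1 translate by (4, -4, 3): (-4, -2, 4) → (0, -6, 7); (0, -1, 4) → (4, -5, 7)
T2 reflect across x = 0: (0, -6, 7) → (0, -6, 7); (4, -5, 7) → (-4, -5, 7)
T3 scale by (3/2, -2, 1/2): (0, -6, 7) → (0, 12, 7/2); (-4, -5, 7) → (-6, 10, 7/2)
T4 scale by (3, 2, 1): (0, 12, 7/2) → (0, 24, 7/2); (-6, 10, 7/2) → (-18, 20, 7/2)
T5 translate by (-6, -6, 2): (0, 24, 7/2) → (-6, 18, 11/2); (-18, 20, 7/2) → (-24, 14, 11/2)
T6 reflect across y = 0: (-6, 18, 11/2) → (-6, -18, 11/2); (-24, 14, 11/2) → (-24, -14, 11/2)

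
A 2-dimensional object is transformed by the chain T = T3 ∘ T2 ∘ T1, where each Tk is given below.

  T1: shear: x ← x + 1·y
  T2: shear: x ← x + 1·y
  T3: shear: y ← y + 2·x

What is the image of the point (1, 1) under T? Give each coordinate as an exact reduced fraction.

T(p) = (3, 7)

T1 shear: x ← x + 1·y: (1, 1) → (2, 1)
T2 shear: x ← x + 1·y: (2, 1) → (3, 1)
T3 shear: y ← y + 2·x: (3, 1) → (3, 7)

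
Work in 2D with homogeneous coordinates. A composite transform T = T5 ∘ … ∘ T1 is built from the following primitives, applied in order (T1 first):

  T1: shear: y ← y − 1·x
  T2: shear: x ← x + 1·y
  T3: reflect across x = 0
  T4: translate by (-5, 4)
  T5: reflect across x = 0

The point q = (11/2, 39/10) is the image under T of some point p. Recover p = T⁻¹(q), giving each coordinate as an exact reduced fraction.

p = (3/5, 1/2)

T1 = [1 0 0; -1 1 0; 0 0 1]
T2·T1 = [0 1 0; -1 1 0; 0 0 1]
T3·…·T1 = [0 -1 0; -1 1 0; 0 0 1]
T4·…·T1 = [0 -1 -5; -1 1 4; 0 0 1]
T5·…·T1 = [0 1 5; -1 1 4; 0 0 1]
det M = 1; M⁻¹ = [1 -1 -1; 1 0 -5; 0 0 1]
M⁻¹ · (11/2, 39/10)ᵀ = (3/5, 1/2)ᵀ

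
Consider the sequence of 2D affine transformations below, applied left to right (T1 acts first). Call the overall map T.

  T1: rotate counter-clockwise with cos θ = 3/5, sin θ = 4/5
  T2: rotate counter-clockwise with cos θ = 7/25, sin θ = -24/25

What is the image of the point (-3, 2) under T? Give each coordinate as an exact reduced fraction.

T(p) = (-263/125, 366/125)

T1 rotate counter-clockwise with cos θ = 3/5, sin θ = 4/5: (-3, 2) → (-17/5, -6/5)
T2 rotate counter-clockwise with cos θ = 7/25, sin θ = -24/25: (-17/5, -6/5) → (-263/125, 366/125)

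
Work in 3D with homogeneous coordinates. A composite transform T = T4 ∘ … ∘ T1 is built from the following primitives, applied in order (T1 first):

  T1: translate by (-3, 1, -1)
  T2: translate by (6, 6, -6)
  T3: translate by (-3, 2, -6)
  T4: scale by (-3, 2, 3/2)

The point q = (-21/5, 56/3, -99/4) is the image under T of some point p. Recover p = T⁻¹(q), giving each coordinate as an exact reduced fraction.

p = (7/5, 1/3, -7/2)

T1 = [1 0 0 -3; 0 1 0 1; 0 0 1 -1; 0 0 0 1]
T2·T1 = [1 0 0 3; 0 1 0 7; 0 0 1 -7; 0 0 0 1]
T3·…·T1 = [1 0 0 0; 0 1 0 9; 0 0 1 -13; 0 0 0 1]
T4·…·T1 = [-3 0 0 0; 0 2 0 18; 0 0 3/2 -39/2; 0 0 0 1]
det M = -9; M⁻¹ = [-1/3 0 0 0; 0 1/2 0 -9; 0 0 2/3 13; 0 0 0 1]
M⁻¹ · (-21/5, 56/3, -99/4)ᵀ = (7/5, 1/3, -7/2)ᵀ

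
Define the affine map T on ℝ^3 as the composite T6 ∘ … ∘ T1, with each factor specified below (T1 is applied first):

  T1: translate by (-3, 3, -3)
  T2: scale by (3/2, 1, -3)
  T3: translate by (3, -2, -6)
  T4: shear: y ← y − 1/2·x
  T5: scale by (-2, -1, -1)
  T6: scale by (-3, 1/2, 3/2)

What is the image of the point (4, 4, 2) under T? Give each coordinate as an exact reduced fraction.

T1 translate by (-3, 3, -3): (4, 4, 2) → (1, 7, -1)
T2 scale by (3/2, 1, -3): (1, 7, -1) → (3/2, 7, 3)
T3 translate by (3, -2, -6): (3/2, 7, 3) → (9/2, 5, -3)
T4 shear: y ← y − 1/2·x: (9/2, 5, -3) → (9/2, 11/4, -3)
T5 scale by (-2, -1, -1): (9/2, 11/4, -3) → (-9, -11/4, 3)
T6 scale by (-3, 1/2, 3/2): (-9, -11/4, 3) → (27, -11/8, 9/2)

T(p) = (27, -11/8, 9/2)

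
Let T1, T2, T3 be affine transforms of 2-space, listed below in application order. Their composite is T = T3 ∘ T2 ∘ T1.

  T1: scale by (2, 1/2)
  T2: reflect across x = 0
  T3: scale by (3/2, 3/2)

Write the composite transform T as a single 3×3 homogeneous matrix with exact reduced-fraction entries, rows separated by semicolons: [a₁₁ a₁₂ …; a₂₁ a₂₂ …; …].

T = [-3 0 0; 0 3/4 0; 0 0 1]

T1 = [2 0 0; 0 1/2 0; 0 0 1]
T2·T1 = [-2 0 0; 0 1/2 0; 0 0 1]
T3·…·T1 = [-3 0 0; 0 3/4 0; 0 0 1]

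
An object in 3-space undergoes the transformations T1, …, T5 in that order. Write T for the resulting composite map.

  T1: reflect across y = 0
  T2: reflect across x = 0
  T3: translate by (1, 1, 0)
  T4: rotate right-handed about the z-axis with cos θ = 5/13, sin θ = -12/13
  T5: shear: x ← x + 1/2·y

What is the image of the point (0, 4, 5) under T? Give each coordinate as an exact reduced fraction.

T(p) = (-89/26, -27/13, 5)

T1 reflect across y = 0: (0, 4, 5) → (0, -4, 5)
T2 reflect across x = 0: (0, -4, 5) → (0, -4, 5)
T3 translate by (1, 1, 0): (0, -4, 5) → (1, -3, 5)
T4 rotate right-handed about the z-axis with cos θ = 5/13, sin θ = -12/13: (1, -3, 5) → (-31/13, -27/13, 5)
T5 shear: x ← x + 1/2·y: (-31/13, -27/13, 5) → (-89/26, -27/13, 5)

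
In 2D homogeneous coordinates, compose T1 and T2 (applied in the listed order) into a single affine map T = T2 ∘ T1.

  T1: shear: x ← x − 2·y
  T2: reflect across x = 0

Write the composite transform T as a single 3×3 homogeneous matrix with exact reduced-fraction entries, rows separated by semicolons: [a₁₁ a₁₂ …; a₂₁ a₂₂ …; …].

T = [-1 2 0; 0 1 0; 0 0 1]

T1 = [1 -2 0; 0 1 0; 0 0 1]
T2·T1 = [-1 2 0; 0 1 0; 0 0 1]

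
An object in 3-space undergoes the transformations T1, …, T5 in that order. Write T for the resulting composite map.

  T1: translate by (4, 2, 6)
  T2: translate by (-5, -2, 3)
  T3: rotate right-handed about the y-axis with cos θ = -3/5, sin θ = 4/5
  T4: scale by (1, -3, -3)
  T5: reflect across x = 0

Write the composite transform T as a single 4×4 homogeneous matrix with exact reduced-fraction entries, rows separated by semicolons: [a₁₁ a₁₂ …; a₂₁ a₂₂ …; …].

T = [3/5 0 -4/5 -39/5; 0 -3 0 0; 12/5 0 9/5 69/5; 0 0 0 1]

T1 = [1 0 0 4; 0 1 0 2; 0 0 1 6; 0 0 0 1]
T2·T1 = [1 0 0 -1; 0 1 0 0; 0 0 1 9; 0 0 0 1]
T3·…·T1 = [-3/5 0 4/5 39/5; 0 1 0 0; -4/5 0 -3/5 -23/5; 0 0 0 1]
T4·…·T1 = [-3/5 0 4/5 39/5; 0 -3 0 0; 12/5 0 9/5 69/5; 0 0 0 1]
T5·…·T1 = [3/5 0 -4/5 -39/5; 0 -3 0 0; 12/5 0 9/5 69/5; 0 0 0 1]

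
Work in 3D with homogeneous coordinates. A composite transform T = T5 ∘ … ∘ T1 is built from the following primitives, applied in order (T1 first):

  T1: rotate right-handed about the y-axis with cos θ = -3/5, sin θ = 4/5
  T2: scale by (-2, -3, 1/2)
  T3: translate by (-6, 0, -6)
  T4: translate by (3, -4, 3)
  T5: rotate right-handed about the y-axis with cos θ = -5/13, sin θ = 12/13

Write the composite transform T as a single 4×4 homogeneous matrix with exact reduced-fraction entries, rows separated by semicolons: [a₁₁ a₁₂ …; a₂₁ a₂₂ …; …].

T1 = [-3/5 0 4/5 0; 0 1 0 0; -4/5 0 -3/5 0; 0 0 0 1]
T2·T1 = [6/5 0 -8/5 0; 0 -3 0 0; -2/5 0 -3/10 0; 0 0 0 1]
T3·…·T1 = [6/5 0 -8/5 -6; 0 -3 0 0; -2/5 0 -3/10 -6; 0 0 0 1]
T4·…·T1 = [6/5 0 -8/5 -3; 0 -3 0 -4; -2/5 0 -3/10 -3; 0 0 0 1]
T5·…·T1 = [-54/65 0 22/65 -21/13; 0 -3 0 -4; -62/65 0 207/130 51/13; 0 0 0 1]

T = [-54/65 0 22/65 -21/13; 0 -3 0 -4; -62/65 0 207/130 51/13; 0 0 0 1]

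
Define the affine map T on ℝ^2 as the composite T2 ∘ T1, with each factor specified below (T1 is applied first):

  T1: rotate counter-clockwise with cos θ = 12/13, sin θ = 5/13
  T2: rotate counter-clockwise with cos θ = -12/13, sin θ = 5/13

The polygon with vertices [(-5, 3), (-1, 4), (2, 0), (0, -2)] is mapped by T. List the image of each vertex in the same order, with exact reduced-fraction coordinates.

image vertices: (5, -3), (1, -4), (-2, 0), (0, 2)

T1 rotate counter-clockwise with cos θ = 12/13, sin θ = 5/13: (-5, 3) → (-75/13, 11/13); (-1, 4) → (-32/13, 43/13); (2, 0) → (24/13, 10/13); (0, -2) → (10/13, -24/13)
T2 rotate counter-clockwise with cos θ = -12/13, sin θ = 5/13: (-75/13, 11/13) → (5, -3); (-32/13, 43/13) → (1, -4); (24/13, 10/13) → (-2, 0); (10/13, -24/13) → (0, 2)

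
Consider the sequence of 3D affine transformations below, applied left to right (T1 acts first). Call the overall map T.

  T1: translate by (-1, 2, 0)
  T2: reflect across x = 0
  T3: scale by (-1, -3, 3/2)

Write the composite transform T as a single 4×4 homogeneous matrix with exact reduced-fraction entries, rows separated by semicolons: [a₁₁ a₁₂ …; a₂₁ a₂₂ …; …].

T1 = [1 0 0 -1; 0 1 0 2; 0 0 1 0; 0 0 0 1]
T2·T1 = [-1 0 0 1; 0 1 0 2; 0 0 1 0; 0 0 0 1]
T3·…·T1 = [1 0 0 -1; 0 -3 0 -6; 0 0 3/2 0; 0 0 0 1]

T = [1 0 0 -1; 0 -3 0 -6; 0 0 3/2 0; 0 0 0 1]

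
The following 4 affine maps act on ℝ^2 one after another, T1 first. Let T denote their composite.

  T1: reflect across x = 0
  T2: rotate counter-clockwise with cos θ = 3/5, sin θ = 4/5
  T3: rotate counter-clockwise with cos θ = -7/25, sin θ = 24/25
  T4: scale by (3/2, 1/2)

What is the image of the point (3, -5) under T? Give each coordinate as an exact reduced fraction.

T(p) = (1713/250, 453/250)

T1 reflect across x = 0: (3, -5) → (-3, -5)
T2 rotate counter-clockwise with cos θ = 3/5, sin θ = 4/5: (-3, -5) → (11/5, -27/5)
T3 rotate counter-clockwise with cos θ = -7/25, sin θ = 24/25: (11/5, -27/5) → (571/125, 453/125)
T4 scale by (3/2, 1/2): (571/125, 453/125) → (1713/250, 453/250)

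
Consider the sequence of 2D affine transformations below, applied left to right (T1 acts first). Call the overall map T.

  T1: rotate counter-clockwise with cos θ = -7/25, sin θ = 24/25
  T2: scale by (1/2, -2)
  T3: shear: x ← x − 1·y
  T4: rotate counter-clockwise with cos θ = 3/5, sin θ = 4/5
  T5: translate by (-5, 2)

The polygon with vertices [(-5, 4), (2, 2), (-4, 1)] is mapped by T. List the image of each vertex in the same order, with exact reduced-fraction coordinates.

image vertices: (-5577/250, -168/125), (-242/125, 194/125), (-2061/125, 52/125)

T1 rotate counter-clockwise with cos θ = -7/25, sin θ = 24/25: (-5, 4) → (-61/25, -148/25); (2, 2) → (-62/25, 34/25); (-4, 1) → (4/25, -103/25)
T2 scale by (1/2, -2): (-61/25, -148/25) → (-61/50, 296/25); (-62/25, 34/25) → (-31/25, -68/25); (4/25, -103/25) → (2/25, 206/25)
T3 shear: x ← x − 1·y: (-61/50, 296/25) → (-653/50, 296/25); (-31/25, -68/25) → (37/25, -68/25); (2/25, 206/25) → (-204/25, 206/25)
T4 rotate counter-clockwise with cos θ = 3/5, sin θ = 4/5: (-653/50, 296/25) → (-4327/250, -418/125); (37/25, -68/25) → (383/125, -56/125); (-204/25, 206/25) → (-1436/125, -198/125)
T5 translate by (-5, 2): (-4327/250, -418/125) → (-5577/250, -168/125); (383/125, -56/125) → (-242/125, 194/125); (-1436/125, -198/125) → (-2061/125, 52/125)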